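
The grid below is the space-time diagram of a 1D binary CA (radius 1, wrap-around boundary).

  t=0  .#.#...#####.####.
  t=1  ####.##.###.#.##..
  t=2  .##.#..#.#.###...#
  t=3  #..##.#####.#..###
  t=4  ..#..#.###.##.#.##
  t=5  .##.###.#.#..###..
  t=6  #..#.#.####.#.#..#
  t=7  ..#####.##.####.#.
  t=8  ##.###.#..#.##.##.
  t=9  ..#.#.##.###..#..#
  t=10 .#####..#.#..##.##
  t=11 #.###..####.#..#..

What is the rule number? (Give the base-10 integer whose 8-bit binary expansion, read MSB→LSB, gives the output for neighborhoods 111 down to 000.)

167

  ### -> #   bit 7 = 1  t=0,i=8
  ##. -> .   bit 6 = 0  t=0,i=11
  #.# -> #   bit 5 = 1  t=0,i=2
  #.. -> .   bit 4 = 0  t=0,i=4
  .## -> .   bit 3 = 0  t=0,i=7
  .#. -> #   bit 2 = 1  t=0,i=1
  ..# -> #   bit 1 = 1  t=0,i=0
  ... -> #   bit 0 = 1  t=0,i=5
  bits 10100111 = 167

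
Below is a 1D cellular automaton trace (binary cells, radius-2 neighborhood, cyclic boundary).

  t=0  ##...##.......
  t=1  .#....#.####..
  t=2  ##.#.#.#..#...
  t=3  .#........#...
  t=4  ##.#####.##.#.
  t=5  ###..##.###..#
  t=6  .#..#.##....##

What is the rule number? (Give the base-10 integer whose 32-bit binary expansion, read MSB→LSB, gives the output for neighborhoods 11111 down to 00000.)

3360241813

  #####|#  b31=1 t=4,i=5
  ####.|#  b30=1 t=1,i=10
  ###.#|.  b29=0 t=4,i=7
  ###..|.  b28=0 t=1,i=11
  ##.##|#  b27=1 t=4,i=2
  ##.#.|.  b26=0 t=2,i=2
  ##..#|.  b25=0 t=5,i=3
  ##...|.  b24=0 t=0,i=2
  #.###|.  b23=0 t=1,i=8
  #.##.|#  b22=1 t=4,i=0
  #.#.#|.  b21=0 t=2,i=3
  #.#..|.  b20=0 t=2,i=7
  #..##|#  b19=1 t=5,i=4
  #..#.|.  b18=0 t=2,i=9
  #...#|.  b17=0 t=0,i=3
  #....|#  b16=1 t=0,i=8
  .####|.  b15=0 t=1,i=9
  .###.|.  b14=0 t=5,i=9
  .##.#|#  b13=1 t=2,i=1
  .##..|#  b12=1 t=0,i=1
  .#.##|#  b11=1 t=1,i=7
  .#.#.|.  b10=0 t=2,i=4
  .#..#|.  b9=0 t=2,i=8
  .#...|.  b8=0 t=1,i=2
  ..###|#  b7=1 t=5,i=13
  ..##.|.  b6=0 t=0,i=0
  ..#.#|.  b5=0 t=1,i=6
  ..#..|#  b4=1 t=1,i=1
  ...##|.  b3=0 t=0,i=4
  ...#.|#  b2=1 t=1,i=0
  ....#|.  b1=0 t=0,i=12
  .....|#  b0=1 t=0,i=9
  bits 11001000010010010011100010010101 = 3360241813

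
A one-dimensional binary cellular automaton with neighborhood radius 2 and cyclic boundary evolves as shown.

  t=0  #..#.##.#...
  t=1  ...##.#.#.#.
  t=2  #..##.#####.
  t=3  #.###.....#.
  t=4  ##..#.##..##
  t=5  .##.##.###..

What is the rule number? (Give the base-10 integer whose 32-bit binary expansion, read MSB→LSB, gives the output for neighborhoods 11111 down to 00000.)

842742881

  #####|.  b31=0 t=2,i=8
  ####.|.  b30=0 t=2,i=9
  ###.#|#  b29=1 t=2,i=10
  ###..|#  b28=1 t=3,i=4
  ##.##|.  b27=0 t=2,i=5
  ##.#.|.  b26=0 t=0,i=7
  ##..#|#  b25=1 t=4,i=2
  ##...|.  b24=0 t=3,i=5
  #.###|.  b23=0 t=2,i=6
  #.##.|.  b22=0 t=0,i=5
  #.#.#|#  b21=1 t=1,i=6
  #.#..|#  b20=1 t=0,i=8
  #..##|#  b19=1 t=2,i=2
  #..#.|.  b18=0 t=0,i=2
  #...#|#  b17=1 t=0,i=10
  #....|#  b16=1 t=1,i=0
  .####|.  b15=0 t=2,i=7
  .###.|.  b14=0 t=3,i=3
  .##.#|#  b13=1 t=0,i=6
  .##..|#  b12=1 t=4,i=7
  .#.##|#  b11=1 t=0,i=4
  .#.#.|#  b10=1 t=1,i=7
  .#..#|.  b9=0 t=0,i=1
  .#...|.  b8=0 t=0,i=9
  ..###|.  b7=0 t=4,i=10
  ..##.|#  b6=1 t=1,i=3
  ..#.#|#  b5=1 t=0,i=3
  ..#..|.  b4=0 t=0,i=0
  ...##|.  b3=0 t=1,i=2
  ...#.|.  b2=0 t=0,i=11
  ....#|.  b1=0 t=1,i=1
  .....|#  b0=1 t=3,i=7
  bits 00110010001110110011110001100001 = 842742881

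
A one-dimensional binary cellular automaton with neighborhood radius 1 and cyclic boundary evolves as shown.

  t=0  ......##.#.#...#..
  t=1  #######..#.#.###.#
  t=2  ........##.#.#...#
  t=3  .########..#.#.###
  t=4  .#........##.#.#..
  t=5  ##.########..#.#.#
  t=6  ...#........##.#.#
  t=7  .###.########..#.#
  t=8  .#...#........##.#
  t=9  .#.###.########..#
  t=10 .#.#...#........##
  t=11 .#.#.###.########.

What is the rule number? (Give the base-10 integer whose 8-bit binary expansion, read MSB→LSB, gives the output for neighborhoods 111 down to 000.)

  nb ###: next=.  (t=1,i=0, bit7=0)
  nb ##.: next=.  (t=0,i=7, bit6=0)
  nb #.#: next=.  (t=0,i=8, bit5=0)
  nb #..: next=.  (t=0,i=12, bit4=0)
  nb .##: next=#  (t=0,i=6, bit3=1)
  nb .#.: next=#  (t=0,i=9, bit2=1)
  nb ..#: next=#  (t=0,i=5, bit1=1)
  nb ...: next=#  (t=0,i=0, bit0=1)
  bits 00001111 = 15

15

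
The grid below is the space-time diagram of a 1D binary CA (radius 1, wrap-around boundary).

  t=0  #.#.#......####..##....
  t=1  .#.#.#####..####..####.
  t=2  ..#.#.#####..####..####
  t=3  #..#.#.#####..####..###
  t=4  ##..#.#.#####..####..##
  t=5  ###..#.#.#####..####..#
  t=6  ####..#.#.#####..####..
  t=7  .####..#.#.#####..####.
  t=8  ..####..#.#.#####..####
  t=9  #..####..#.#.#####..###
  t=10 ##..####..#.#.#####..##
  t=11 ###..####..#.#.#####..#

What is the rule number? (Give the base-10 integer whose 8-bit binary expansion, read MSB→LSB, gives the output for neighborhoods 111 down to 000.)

  ### -> #   bit 7 = 1  t=0,i=12
  ##. -> #   bit 6 = 1  t=0,i=14
  #.# -> #   bit 5 = 1  t=0,i=1
  #.. -> #   bit 4 = 1  t=0,i=5
  .## -> .   bit 3 = 0  t=0,i=11
  .#. -> .   bit 2 = 0  t=0,i=0
  ..# -> .   bit 1 = 0  t=0,i=10
  ... -> #   bit 0 = 1  t=0,i=6
  bits 11110001 = 241

241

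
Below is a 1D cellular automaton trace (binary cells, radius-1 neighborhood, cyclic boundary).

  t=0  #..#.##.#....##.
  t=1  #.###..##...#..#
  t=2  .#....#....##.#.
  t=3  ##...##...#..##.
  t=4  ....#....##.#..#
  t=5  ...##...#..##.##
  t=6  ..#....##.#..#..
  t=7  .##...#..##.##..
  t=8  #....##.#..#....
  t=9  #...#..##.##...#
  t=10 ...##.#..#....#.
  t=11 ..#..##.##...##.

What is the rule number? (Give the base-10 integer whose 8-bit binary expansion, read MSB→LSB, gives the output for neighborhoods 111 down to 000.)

38

  nb ###: next=.  (t=1,i=3, bit7=0)
  nb ##.: next=.  (t=0,i=6, bit6=0)
  nb #.#: next=#  (t=0,i=4, bit5=1)
  nb #..: next=.  (t=0,i=1, bit4=0)
  nb .##: next=.  (t=0,i=5, bit3=0)
  nb .#.: next=#  (t=0,i=0, bit2=1)
  nb ..#: next=#  (t=0,i=2, bit1=1)
  nb ...: next=.  (t=0,i=10, bit0=0)
  bits 00100110 = 38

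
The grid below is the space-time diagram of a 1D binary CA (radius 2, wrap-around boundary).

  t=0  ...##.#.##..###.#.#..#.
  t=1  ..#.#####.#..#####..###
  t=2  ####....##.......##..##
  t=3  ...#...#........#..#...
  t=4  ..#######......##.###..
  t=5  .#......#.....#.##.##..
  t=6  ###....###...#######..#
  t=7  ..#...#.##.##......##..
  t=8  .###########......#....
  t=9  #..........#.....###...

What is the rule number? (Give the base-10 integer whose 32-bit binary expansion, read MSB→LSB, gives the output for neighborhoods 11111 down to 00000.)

  [31] ##### => .  t=1,i=6
  [30] ####. => .  t=1,i=7
  [29] ###.# => #  t=0,i=14
  [28] ###.. => #  t=1,i=17
  [27] ##.## => #  t=4,i=17
  [26] ##.#. => #  t=0,i=5
  [25] ##..# => #  t=0,i=10
  [24] ##... => .  t=2,i=4
  [23] #.### => .  t=1,i=4
  [22] #.##. => #  t=0,i=8
  [21] #.#.# => #  t=0,i=6
  [20] #.#.. => .  t=0,i=18
  [19] #..## => .  t=0,i=11
  [18] #..#. => #  t=0,i=20
  [17] #...# => #  t=3,i=5
  [16] #.... => .  t=0,i=0
  [15] .#### => .  t=1,i=5
  [14] .###. => #  t=0,i=13
  [13] .##.# => #  t=0,i=4
  [12] .##.. => .  t=0,i=9
  [11] .#.## => #  t=0,i=7
  [10] .#.#. => #  t=0,i=17
  [9] .#..# => .  t=0,i=19
  [8] .#... => #  t=0,i=22
  [7] ..### => .  t=0,i=12
  [6] ..##. => .  t=0,i=3
  [5] ..#.# => #  t=1,i=2
  [4] ..#.. => #  t=0,i=21
  [3] ...## => #  t=0,i=2
  [2] ...#. => #  t=3,i=2
  [1] ....# => .  t=0,i=1
  [0] ..... => .  t=2,i=12
  bits 00111110011001100110110100111100 = 1046900028

1046900028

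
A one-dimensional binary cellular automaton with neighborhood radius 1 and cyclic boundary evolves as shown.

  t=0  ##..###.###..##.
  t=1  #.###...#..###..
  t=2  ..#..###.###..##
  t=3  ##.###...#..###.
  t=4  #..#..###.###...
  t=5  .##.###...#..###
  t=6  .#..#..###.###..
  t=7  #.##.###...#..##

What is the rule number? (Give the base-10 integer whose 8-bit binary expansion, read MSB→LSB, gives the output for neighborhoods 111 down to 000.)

  ### -> .   bit 7 = 0  t=0,i=5
  ##. -> .   bit 6 = 0  t=0,i=1
  #.# -> .   bit 5 = 0  t=0,i=7
  #.. -> #   bit 4 = 1  t=0,i=2
  .## -> #   bit 3 = 1  t=0,i=0
  .#. -> .   bit 2 = 0  t=1,i=0
  ..# -> #   bit 1 = 1  t=0,i=3
  ... -> #   bit 0 = 1  t=1,i=6
  bits 00011011 = 27

27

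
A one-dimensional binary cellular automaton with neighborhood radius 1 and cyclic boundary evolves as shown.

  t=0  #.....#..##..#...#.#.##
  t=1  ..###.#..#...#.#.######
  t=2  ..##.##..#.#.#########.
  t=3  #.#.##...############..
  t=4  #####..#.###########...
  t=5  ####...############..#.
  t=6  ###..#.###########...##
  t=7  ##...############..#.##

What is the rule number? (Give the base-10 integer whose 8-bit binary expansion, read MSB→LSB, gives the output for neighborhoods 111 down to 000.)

  ### -> #   bit 7 = 1  t=0,i=22
  ##. -> .   bit 6 = 0  t=0,i=0
  #.# -> #   bit 5 = 1  t=0,i=18
  #.. -> .   bit 4 = 0  t=0,i=1
  .## -> #   bit 3 = 1  t=0,i=9
  .#. -> #   bit 2 = 1  t=0,i=6
  ..# -> .   bit 1 = 0  t=0,i=5
  ... -> #   bit 0 = 1  t=0,i=2
  bits 10101101 = 173

173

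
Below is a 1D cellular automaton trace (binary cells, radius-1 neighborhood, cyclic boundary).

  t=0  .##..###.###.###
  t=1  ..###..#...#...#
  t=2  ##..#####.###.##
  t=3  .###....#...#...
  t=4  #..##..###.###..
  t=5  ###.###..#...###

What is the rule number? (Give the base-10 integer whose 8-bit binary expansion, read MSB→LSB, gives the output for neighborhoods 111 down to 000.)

  [7] ### => .  t=0,i=6
  [6] ##. => #  t=0,i=2
  [5] #.# => .  t=0,i=0
  [4] #.. => #  t=0,i=3
  [3] .## => .  t=0,i=1
  [2] .#. => #  t=1,i=7
  [1] ..# => #  t=0,i=4
  [0] ... => .  t=1,i=9
  bits 01010110 = 86

86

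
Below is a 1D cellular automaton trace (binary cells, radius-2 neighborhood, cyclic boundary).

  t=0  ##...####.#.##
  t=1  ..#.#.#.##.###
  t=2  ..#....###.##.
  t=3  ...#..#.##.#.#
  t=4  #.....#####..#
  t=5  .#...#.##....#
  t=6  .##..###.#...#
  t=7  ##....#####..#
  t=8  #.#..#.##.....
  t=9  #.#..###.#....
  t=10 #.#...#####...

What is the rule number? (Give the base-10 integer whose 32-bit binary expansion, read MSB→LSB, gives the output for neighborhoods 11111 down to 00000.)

  [31] ##### => #  t=4,i=8
  [30] ####. => .  t=0,i=0
  [29] ###.# => #  t=0,i=8
  [28] ###.. => .  t=0,i=1
  [27] ##.## => .  t=1,i=10
  [26] ##.#. => #  t=0,i=9
  [25] ##..# => .  t=1,i=0
  [24] ##... => #  t=0,i=2
  [23] #.### => #  t=0,i=12
  [22] #.##. => #  t=1,i=8
  [21] #.#.# => .  t=0,i=10
  [20] #.#.. => #  t=3,i=13
  [19] #..## => .  t=4,i=12
  [18] #..#. => .  t=1,i=1
  [17] #...# => .  t=0,i=3
  [16] #.... => .  t=2,i=4
  [15] .#### => #  t=0,i=6
  [14] .###. => #  t=1,i=12
  [13] .##.# => #  t=1,i=9
  [12] .##.. => .  t=2,i=12
  [11] .#.## => #  t=0,i=11
  [10] .#.#. => .  t=1,i=3
  [9] .#..# => .  t=3,i=4
  [8] .#... => #  t=2,i=3
  [7] ..### => .  t=0,i=5
  [6] ..##. => #  t=4,i=13
  [5] ..#.# => #  t=1,i=2
  [4] ..#.. => .  t=2,i=2
  [3] ...## => #  t=0,i=4
  [2] ...#. => .  t=2,i=1
  [1] ....# => .  t=2,i=5
  [0] ..... => .  t=4,i=3
  bits 10100101110100001110100101101000 = 2781931880

2781931880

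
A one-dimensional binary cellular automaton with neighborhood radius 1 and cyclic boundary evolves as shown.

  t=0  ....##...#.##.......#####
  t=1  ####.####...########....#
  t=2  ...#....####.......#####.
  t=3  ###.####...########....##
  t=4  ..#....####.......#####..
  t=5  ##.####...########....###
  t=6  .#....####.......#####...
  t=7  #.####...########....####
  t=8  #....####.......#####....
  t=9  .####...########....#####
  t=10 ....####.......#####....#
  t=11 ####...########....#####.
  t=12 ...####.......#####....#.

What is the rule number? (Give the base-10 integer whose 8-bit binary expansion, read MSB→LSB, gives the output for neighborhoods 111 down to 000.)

83

  ### -> .   bit 7 = 0  t=0,i=21
  ##. -> #   bit 6 = 1  t=0,i=5
  #.# -> .   bit 5 = 0  t=0,i=10
  #.. -> #   bit 4 = 1  t=0,i=0
  .## -> .   bit 3 = 0  t=0,i=4
  .#. -> .   bit 2 = 0  t=0,i=9
  ..# -> #   bit 1 = 1  t=0,i=3
  ... -> #   bit 0 = 1  t=0,i=1
  bits 01010011 = 83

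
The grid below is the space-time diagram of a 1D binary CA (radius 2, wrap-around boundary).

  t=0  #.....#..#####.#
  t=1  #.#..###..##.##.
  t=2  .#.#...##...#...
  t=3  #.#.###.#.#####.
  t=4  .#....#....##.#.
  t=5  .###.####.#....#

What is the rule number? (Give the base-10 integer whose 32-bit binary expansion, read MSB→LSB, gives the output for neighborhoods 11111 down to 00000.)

3120797468

  nb #####: next=#  (t=0,i=11, bit31=1)
  nb ####.: next=.  (t=0,i=12, bit30=0)
  nb ###.#: next=#  (t=0,i=13, bit29=1)
  nb ###..: next=#  (t=1,i=7, bit28=1)
  nb ##.##: next=#  (t=0,i=14, bit27=1)
  nb ##.#.: next=.  (t=1,i=15, bit26=0)
  nb ##..#: next=#  (t=1,i=8, bit25=1)
  nb ##...: next=.  (t=0,i=1, bit24=0)
  nb #.###: next=.  (t=3,i=4, bit23=0)
  nb #.##.: next=.  (t=0,i=15, bit22=0)
  nb #.#.#: next=.  (t=1,i=0, bit21=0)
  nb #.#..: next=.  (t=1,i=2, bit20=0)
  nb #..##: next=.  (t=0,i=8, bit19=0)
  nb #..#.: next=.  (t=4,i=0, bit18=0)
  nb #...#: next=#  (t=2,i=5, bit17=1)
  nb #....: next=#  (t=0,i=2, bit16=1)
  nb .####: next=#  (t=0,i=10, bit15=1)
  nb .###.: next=.  (t=1,i=6, bit14=0)
  nb .##.#: next=.  (t=1,i=11, bit13=0)
  nb .##..: next=#  (t=0,i=0, bit12=1)
  nb .#.##: next=.  (t=3,i=3, bit11=0)
  nb .#.#.: next=#  (t=1,i=1, bit10=1)
  nb .#..#: next=#  (t=0,i=7, bit9=1)
  nb .#...: next=#  (t=2,i=4, bit8=1)
  nb ..###: next=.  (t=0,i=9, bit7=0)
  nb ..##.: next=.  (t=1,i=10, bit6=0)
  nb ..#.#: next=.  (t=2,i=1, bit5=0)
  nb ..#..: next=#  (t=0,i=6, bit4=1)
  nb ...##: next=#  (t=2,i=6, bit3=1)
  nb ...#.: next=#  (t=0,i=5, bit2=1)
  nb ....#: next=.  (t=0,i=4, bit1=0)
  nb .....: next=.  (t=0,i=3, bit0=0)
  bits 10111010000000111001011100011100 = 3120797468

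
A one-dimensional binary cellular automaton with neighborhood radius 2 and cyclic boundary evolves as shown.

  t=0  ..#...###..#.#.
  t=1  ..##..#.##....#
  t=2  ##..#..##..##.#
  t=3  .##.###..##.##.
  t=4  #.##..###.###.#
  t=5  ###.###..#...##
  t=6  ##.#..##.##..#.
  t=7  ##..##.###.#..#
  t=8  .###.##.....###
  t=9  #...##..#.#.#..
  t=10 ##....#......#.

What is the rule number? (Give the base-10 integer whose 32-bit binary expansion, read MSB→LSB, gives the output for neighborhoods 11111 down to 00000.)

  #####|#  b31=1 t=5,i=0
  ####.|#  b30=1 t=5,i=1
  ###.#|.  b29=0 t=4,i=8
  ###..|#  b28=1 t=0,i=8
  ##.##|#  b27=1 t=2,i=13
  ##.#.|.  b26=0 t=6,i=2
  ##..#|#  b25=1 t=0,i=9
  ##...|.  b24=0 t=1,i=10
  #.###|.  b23=0 t=2,i=14
  #.##.|#  b22=1 t=1,i=8
  #.#.#|.  b21=0 t=9,i=10
  #.#..|.  b20=0 t=0,i=13
  #..##|#  b19=1 t=1,i=1
  #..#.|.  b18=0 t=0,i=10
  #...#|.  b17=0 t=0,i=0
  #....|#  b16=1 t=1,i=11
  .####|.  b15=0 t=5,i=14
  .###.|.  b14=0 t=0,i=7
  .##.#|#  b13=1 t=2,i=12
  .##..|.  b12=0 t=1,i=3
  .#.##|#  b11=1 t=1,i=7
  .#.#.|.  b10=0 t=0,i=12
  .#..#|#  b9=1 t=1,i=0
  .#...|#  b8=1 t=0,i=3
  ..###|#  b7=1 t=0,i=6
  ..##.|.  b6=0 t=1,i=2
  ..#.#|.  b5=0 t=0,i=11
  ..#..|#  b4=1 t=0,i=2
  ...##|.  b3=0 t=0,i=5
  ...#.|.  b2=0 t=0,i=1
  ....#|#  b1=1 t=1,i=12
  .....|.  b0=0 t=8,i=9
  bits 11011010010010010010101110010010 = 3662228370

3662228370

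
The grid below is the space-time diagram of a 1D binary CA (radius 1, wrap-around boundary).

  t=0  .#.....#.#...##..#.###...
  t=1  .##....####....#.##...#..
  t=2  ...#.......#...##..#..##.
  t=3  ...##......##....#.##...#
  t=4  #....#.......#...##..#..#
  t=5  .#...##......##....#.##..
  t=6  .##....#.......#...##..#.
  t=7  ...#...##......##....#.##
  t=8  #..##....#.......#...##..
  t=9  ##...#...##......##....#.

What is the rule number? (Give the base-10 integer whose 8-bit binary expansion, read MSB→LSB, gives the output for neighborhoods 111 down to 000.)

52

  ### -> .   bit 7 = 0  t=0,i=20
  ##. -> .   bit 6 = 0  t=0,i=14
  #.# -> #   bit 5 = 1  t=0,i=8
  #.. -> #   bit 4 = 1  t=0,i=2
  .## -> .   bit 3 = 0  t=0,i=13
  .#. -> #   bit 2 = 1  t=0,i=1
  ..# -> .   bit 1 = 0  t=0,i=0
  ... -> .   bit 0 = 0  t=0,i=3
  bits 00110100 = 52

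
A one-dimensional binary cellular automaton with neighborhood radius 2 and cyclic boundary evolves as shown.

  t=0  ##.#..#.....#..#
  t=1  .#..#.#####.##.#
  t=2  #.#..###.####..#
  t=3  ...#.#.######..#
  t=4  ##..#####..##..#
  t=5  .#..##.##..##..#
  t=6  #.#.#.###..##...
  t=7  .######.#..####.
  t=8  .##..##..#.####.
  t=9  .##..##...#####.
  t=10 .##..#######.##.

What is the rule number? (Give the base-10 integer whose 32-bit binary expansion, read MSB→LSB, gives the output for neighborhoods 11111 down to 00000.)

  #####|.  b31=0 t=1,i=8
  ####.|#  b30=1 t=1,i=9
  ###.#|#  b29=1 t=0,i=1
  ###..|#  b28=1 t=2,i=12
  ##.##|#  b27=1 t=1,i=11
  ##.#.|.  b26=0 t=0,i=2
  ##..#|.  b25=0 t=2,i=13
  ##...|#  b24=1 t=6,i=13
  #.###|#  b23=1 t=1,i=6
  #.##.|#  b22=1 t=1,i=12
  #.#.#|#  b21=1 t=1,i=15
  #.#..|.  b20=0 t=0,i=3
  #..##|.  b19=0 t=0,i=14
  #..#.|.  b18=0 t=0,i=5
  #...#|#  b17=1 t=3,i=1
  #....|#  b16=1 t=0,i=8
  .####|#  b15=1 t=1,i=7
  .###.|.  b14=0 t=0,i=0
  .##.#|.  b13=0 t=1,i=13
  .##..|#  b12=1 t=4,i=12
  .#.##|#  b11=1 t=1,i=5
  .#.#.|#  b10=1 t=1,i=0
  .#..#|#  b9=1 t=0,i=4
  .#...|#  b8=1 t=0,i=7
  ..###|#  b7=1 t=0,i=15
  ..##.|#  b6=1 t=2,i=15
  ..#.#|.  b5=0 t=1,i=4
  ..#..|#  b4=1 t=0,i=6
  ...##|#  b3=1 t=9,i=9
  ...#.|.  b2=0 t=0,i=11
  ....#|#  b1=1 t=0,i=10
  .....|#  b0=1 t=0,i=9
  bits 01111001111000111001111111011011 = 2044960731

2044960731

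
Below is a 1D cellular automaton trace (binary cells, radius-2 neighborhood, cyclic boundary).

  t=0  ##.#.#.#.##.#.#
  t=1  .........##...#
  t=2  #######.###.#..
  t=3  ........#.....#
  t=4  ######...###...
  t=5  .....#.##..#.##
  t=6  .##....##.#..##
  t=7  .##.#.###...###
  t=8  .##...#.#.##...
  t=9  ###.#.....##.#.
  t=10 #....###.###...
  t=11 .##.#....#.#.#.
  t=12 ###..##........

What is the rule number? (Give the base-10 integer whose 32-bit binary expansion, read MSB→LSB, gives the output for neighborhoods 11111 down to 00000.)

282014025

  #####|.  b31=0 t=2,i=2
  ####.|.  b30=0 t=2,i=5
  ###.#|.  b29=0 t=0,i=1
  ###..|#  b28=1 t=4,i=5
  ##.##|.  b27=0 t=2,i=7
  ##.#.|.  b26=0 t=0,i=2
  ##..#|.  b25=0 t=5,i=9
  ##...|.  b24=0 t=1,i=11
  #.###|#  b23=1 t=0,i=14
  #.##.|#  b22=1 t=0,i=9
  #.#.#|.  b21=0 t=0,i=3
  #.#..|.  b20=0 t=2,i=12
  #..##|#  b19=1 t=2,i=14
  #..#.|#  b18=1 t=5,i=10
  #...#|#  b17=1 t=1,i=12
  #....|#  b16=1 t=1,i=1
  .####|.  b15=0 t=2,i=1
  .###.|.  b14=0 t=0,i=0
  .##.#|#  b13=1 t=0,i=10
  .##..|#  b12=1 t=1,i=10
  .#.##|.  b11=0 t=0,i=8
  .#.#.|.  b10=0 t=0,i=4
  .#..#|.  b9=0 t=2,i=13
  .#...|#  b8=1 t=1,i=0
  ..###|.  b7=0 t=2,i=0
  ..##.|#  b6=1 t=1,i=9
  ..#.#|.  b5=0 t=5,i=5
  ..#..|.  b4=0 t=1,i=14
  ...##|#  b3=1 t=1,i=8
  ...#.|.  b2=0 t=1,i=13
  ....#|.  b1=0 t=1,i=7
  .....|#  b0=1 t=1,i=2
  bits 00010000110011110011000101001001 = 282014025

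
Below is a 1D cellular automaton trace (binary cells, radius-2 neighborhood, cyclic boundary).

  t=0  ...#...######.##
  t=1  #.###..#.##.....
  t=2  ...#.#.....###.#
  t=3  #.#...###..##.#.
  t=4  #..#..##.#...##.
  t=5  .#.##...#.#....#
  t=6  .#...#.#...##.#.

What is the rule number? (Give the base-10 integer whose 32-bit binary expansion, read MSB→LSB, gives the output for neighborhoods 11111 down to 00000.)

  nb #####: next=#  (t=0,i=9, bit31=1)
  nb ####.: next=.  (t=0,i=11, bit30=0)
  nb ###.#: next=.  (t=0,i=12, bit29=0)
  nb ###..: next=.  (t=1,i=4, bit28=0)
  nb ##.##: next=.  (t=0,i=13, bit27=0)
  nb ##.#.: next=#  (t=2,i=14, bit26=1)
  nb ##..#: next=#  (t=1,i=5, bit25=1)
  nb ##...: next=#  (t=0,i=0, bit24=1)
  nb #.###: next=.  (t=1,i=2, bit23=0)
  nb #.##.: next=.  (t=0,i=14, bit22=0)
  nb #.#.#: next=#  (t=3,i=0, bit21=1)
  nb #.#..: next=.  (t=2,i=5, bit20=0)
  nb #..##: next=.  (t=3,i=10, bit19=0)
  nb #..#.: next=.  (t=1,i=6, bit18=0)
  nb #...#: next=.  (t=0,i=1, bit17=0)
  nb #....: next=#  (t=1,i=12, bit16=1)
  nb .####: next=.  (t=0,i=8, bit15=0)
  nb .###.: next=#  (t=1,i=3, bit14=1)
  nb .##.#: next=.  (t=3,i=12, bit13=0)
  nb .##..: next=.  (t=0,i=15, bit12=0)
  nb .#.##: next=.  (t=1,i=1, bit11=0)
  nb .#.#.: next=.  (t=2,i=4, bit10=0)
  nb .#..#: next=#  (t=4,i=1, bit9=1)
  nb .#...: next=#  (t=0,i=4, bit8=1)
  nb ..###: next=#  (t=0,i=7, bit7=1)
  nb ..##.: next=.  (t=3,i=11, bit6=0)
  nb ..#.#: next=.  (t=1,i=0, bit5=0)
  nb ..#..: next=#  (t=0,i=3, bit4=1)
  nb ...##: next=.  (t=0,i=6, bit3=0)
  nb ...#.: next=#  (t=0,i=2, bit2=1)
  nb ....#: next=.  (t=1,i=14, bit1=0)
  nb .....: next=#  (t=1,i=13, bit0=1)
  bits 10000111001000010100001110010101 = 2267104149

2267104149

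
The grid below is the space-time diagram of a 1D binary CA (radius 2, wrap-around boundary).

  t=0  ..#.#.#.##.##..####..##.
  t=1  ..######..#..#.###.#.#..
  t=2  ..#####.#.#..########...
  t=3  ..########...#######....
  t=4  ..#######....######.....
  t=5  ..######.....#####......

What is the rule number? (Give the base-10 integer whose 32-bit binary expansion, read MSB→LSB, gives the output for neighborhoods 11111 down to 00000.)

4003515632

  [31] ##### => #  t=1,i=4
  [30] ####. => #  t=0,i=17
  [29] ###.# => #  t=1,i=17
  [28] ###.. => .  t=0,i=18
  [27] ##.## => #  t=0,i=10
  [26] ##.#. => #  t=1,i=18
  [25] ##..# => #  t=0,i=13
  [24] ##... => .  t=0,i=23
  [23] #.### => #  t=1,i=15
  [22] #.##. => .  t=0,i=8
  [21] #.#.# => #  t=0,i=4
  [20] #.#.. => .  t=1,i=21
  [19] #..## => .  t=0,i=14
  [18] #..#. => .  t=1,i=9
  [17] #...# => .  t=0,i=0
  [16] #.... => .  t=1,i=23
  [15] .#### => #  t=0,i=16
  [14] .###. => #  t=1,i=16
  [13] .##.# => .  t=0,i=9
  [12] .##.. => .  t=0,i=12
  [11] .#.## => #  t=0,i=7
  [10] .#.#. => #  t=0,i=3
  [9] .#..# => .  t=1,i=11
  [8] .#... => .  t=1,i=22
  [7] ..### => #  t=0,i=15
  [6] ..##. => #  t=0,i=21
  [5] ..#.# => #  t=0,i=2
  [4] ..#.. => #  t=1,i=10
  [3] ...## => .  t=1,i=1
  [2] ...#. => .  t=0,i=1
  [1] ....# => .  t=1,i=0
  [0] ..... => .  t=2,i=23
  bits 11101110101000001100110011110000 = 4003515632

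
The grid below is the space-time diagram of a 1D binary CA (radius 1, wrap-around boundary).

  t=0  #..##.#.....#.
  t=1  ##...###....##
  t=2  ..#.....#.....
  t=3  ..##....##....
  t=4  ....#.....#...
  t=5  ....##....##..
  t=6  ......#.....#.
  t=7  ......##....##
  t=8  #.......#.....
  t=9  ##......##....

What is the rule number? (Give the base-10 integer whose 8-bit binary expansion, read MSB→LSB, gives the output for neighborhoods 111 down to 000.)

52

  nb ###: next=.  (t=1,i=0, bit7=0)
  nb ##.: next=.  (t=0,i=4, bit6=0)
  nb #.#: next=#  (t=0,i=5, bit5=1)
  nb #..: next=#  (t=0,i=1, bit4=1)
  nb .##: next=.  (t=0,i=3, bit3=0)
  nb .#.: next=#  (t=0,i=0, bit2=1)
  nb ..#: next=.  (t=0,i=2, bit1=0)
  nb ...: next=.  (t=0,i=8, bit0=0)
  bits 00110100 = 52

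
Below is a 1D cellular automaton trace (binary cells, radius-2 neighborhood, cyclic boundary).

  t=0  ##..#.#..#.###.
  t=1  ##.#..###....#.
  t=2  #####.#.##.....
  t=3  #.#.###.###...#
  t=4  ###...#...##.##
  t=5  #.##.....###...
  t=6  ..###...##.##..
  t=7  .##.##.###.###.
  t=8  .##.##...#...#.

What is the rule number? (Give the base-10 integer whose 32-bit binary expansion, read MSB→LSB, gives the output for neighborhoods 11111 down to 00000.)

3044291272

  ##### -> #   bit 31 = 1  t=2,i=2
  ####. -> .   bit 30 = 0  t=2,i=3
  ###.# -> #   bit 29 = 1  t=0,i=13
  ###.. -> #   bit 28 = 1  t=1,i=8
  ##.## -> .   bit 27 = 0  t=0,i=14
  ##.#. -> #   bit 26 = 1  t=1,i=2
  ##..# -> .   bit 25 = 0  t=0,i=2
  ##... -> #   bit 24 = 1  t=1,i=9
  #.### -> .   bit 23 = 0  t=0,i=11
  #.##. -> #   bit 22 = 1  t=0,i=0
  #.#.# -> #   bit 21 = 1  t=2,i=6
  #.#.. -> #   bit 20 = 1  t=0,i=6
  #..## -> .   bit 19 = 0  t=1,i=5
  #..#. -> #   bit 18 = 1  t=0,i=3
  #...# -> .   bit 17 = 0  t=3,i=12
  #.... -> .   bit 16 = 0  t=1,i=10
  .#### -> .   bit 15 = 0  t=2,i=1
  .###. -> .   bit 14 = 0  t=0,i=12
  .##.# -> #   bit 13 = 1  t=1,i=1
  .##.. -> #   bit 12 = 1  t=0,i=1
  .#.## -> .   bit 11 = 0  t=0,i=10
  .#.#. -> .   bit 10 = 0  t=0,i=5
  .#..# -> #   bit 9 = 1  t=0,i=7
  .#... -> .   bit 8 = 0  t=4,i=7
  ..### -> #   bit 7 = 1  t=1,i=6
  ..##. -> #   bit 6 = 1  t=3,i=14
  ..#.# -> .   bit 5 = 0  t=0,i=4
  ..#.. -> .   bit 4 = 0  t=4,i=6
  ...## -> #   bit 3 = 1  t=2,i=14
  ...#. -> .   bit 2 = 0  t=1,i=12
  ....# -> .   bit 1 = 0  t=1,i=11
  ..... -> .   bit 0 = 0  t=2,i=12
  bits 10110101011101000011001011001000 = 3044291272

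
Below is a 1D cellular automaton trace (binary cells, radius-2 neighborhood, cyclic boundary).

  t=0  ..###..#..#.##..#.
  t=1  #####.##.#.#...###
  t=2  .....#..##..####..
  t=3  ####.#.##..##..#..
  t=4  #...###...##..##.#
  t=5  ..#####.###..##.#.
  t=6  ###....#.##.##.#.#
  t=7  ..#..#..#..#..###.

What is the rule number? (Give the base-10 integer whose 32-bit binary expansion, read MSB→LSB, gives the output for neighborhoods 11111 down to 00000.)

  [31] ##### => .  t=1,i=0
  [30] ####. => .  t=1,i=3
  [29] ###.# => .  t=1,i=4
  [28] ###.. => #  t=0,i=4
  [27] ##.## => #  t=1,i=5
  [26] ##.#. => #  t=1,i=8
  [25] ##..# => .  t=0,i=5
  [24] ##... => .  t=2,i=16
  [23] #.### => .  t=5,i=8
  [22] #.##. => .  t=0,i=12
  [21] #.#.# => #  t=1,i=9
  [20] #.#.. => .  t=1,i=11
  [19] #..## => #  t=2,i=7
  [18] #..#. => #  t=0,i=6
  [17] #...# => #  t=0,i=0
  [16] #.... => .  t=2,i=17
  [15] .#### => .  t=1,i=16
  [14] .###. => #  t=0,i=3
  [13] .##.# => .  t=1,i=7
  [12] .##.. => .  t=0,i=13
  [11] .#.## => #  t=0,i=11
  [10] .#.#. => .  t=1,i=10
  [9] .#..# => .  t=0,i=8
  [8] .#... => #  t=0,i=17
  [7] ..### => #  t=0,i=2
  [6] ..##. => #  t=2,i=8
  [5] ..#.# => .  t=0,i=10
  [4] ..#.. => #  t=0,i=7
  [3] ...## => #  t=0,i=1
  [2] ...#. => .  t=2,i=4
  [1] ....# => #  t=2,i=3
  [0] ..... => #  t=2,i=0
  bits 00011100001011100100100111011011 = 472795611

472795611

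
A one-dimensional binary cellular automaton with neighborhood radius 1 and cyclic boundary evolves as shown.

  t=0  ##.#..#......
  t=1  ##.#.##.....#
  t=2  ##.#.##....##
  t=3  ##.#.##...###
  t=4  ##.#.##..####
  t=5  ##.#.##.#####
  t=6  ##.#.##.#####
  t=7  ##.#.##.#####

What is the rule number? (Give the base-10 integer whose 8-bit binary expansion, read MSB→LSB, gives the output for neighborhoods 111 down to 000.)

  nb ###: next=#  (t=1,i=0, bit7=1)
  nb ##.: next=#  (t=0,i=1, bit6=1)
  nb #.#: next=.  (t=0,i=2, bit5=0)
  nb #..: next=.  (t=0,i=4, bit4=0)
  nb .##: next=#  (t=0,i=0, bit3=1)
  nb .#.: next=#  (t=0,i=3, bit2=1)
  nb ..#: next=#  (t=0,i=5, bit1=1)
  nb ...: next=.  (t=0,i=8, bit0=0)
  bits 11001110 = 206

206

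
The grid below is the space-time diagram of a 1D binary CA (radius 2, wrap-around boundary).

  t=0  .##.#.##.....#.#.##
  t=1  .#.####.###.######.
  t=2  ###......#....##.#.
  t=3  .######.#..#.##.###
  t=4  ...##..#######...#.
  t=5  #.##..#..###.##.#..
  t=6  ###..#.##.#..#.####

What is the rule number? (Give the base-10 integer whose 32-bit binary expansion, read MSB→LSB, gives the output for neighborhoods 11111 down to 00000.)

2508017261

  nb #####: next=#  (t=1,i=14, bit31=1)
  nb ####.: next=.  (t=1,i=5, bit30=0)
  nb ###.#: next=.  (t=1,i=6, bit29=0)
  nb ###..: next=#  (t=1,i=17, bit28=1)
  nb ##.##: next=.  (t=0,i=0, bit27=0)
  nb ##.#.: next=#  (t=0,i=3, bit26=1)
  nb ##..#: next=.  (t=1,i=18, bit25=0)
  nb ##...: next=#  (t=0,i=8, bit24=1)
  nb #.###: next=.  (t=1,i=3, bit23=0)
  nb #.##.: next=#  (t=0,i=1, bit22=1)
  nb #.#.#: next=#  (t=0,i=4, bit21=1)
  nb #.#..: next=#  (t=3,i=8, bit20=1)
  nb #..##: next=#  (t=4,i=6, bit19=1)
  nb #..#.: next=#  (t=1,i=0, bit18=1)
  nb #...#: next=.  (t=4,i=15, bit17=0)
  nb #....: next=#  (t=0,i=9, bit16=1)
  nb .####: next=.  (t=1,i=4, bit15=0)
  nb .###.: next=#  (t=1,i=9, bit14=1)
  nb .##.#: next=.  (t=0,i=2, bit13=0)
  nb .##..: next=.  (t=0,i=7, bit12=0)
  nb .#.##: next=#  (t=0,i=5, bit11=1)
  nb .#.#.: next=#  (t=0,i=14, bit10=1)
  nb .#..#: next=#  (t=3,i=9, bit9=1)
  nb .#...: next=.  (t=2,i=10, bit8=0)
  nb ..###: next=.  (t=4,i=7, bit7=0)
  nb ..##.: next=#  (t=2,i=14, bit6=1)
  nb ..#.#: next=#  (t=0,i=13, bit5=1)
  nb ..#..: next=.  (t=2,i=9, bit4=0)
  nb ...##: next=#  (t=2,i=13, bit3=1)
  nb ...#.: next=#  (t=0,i=12, bit2=1)
  nb ....#: next=.  (t=0,i=11, bit1=0)
  nb .....: next=#  (t=0,i=10, bit0=1)
  bits 10010101011111010100111001101101 = 2508017261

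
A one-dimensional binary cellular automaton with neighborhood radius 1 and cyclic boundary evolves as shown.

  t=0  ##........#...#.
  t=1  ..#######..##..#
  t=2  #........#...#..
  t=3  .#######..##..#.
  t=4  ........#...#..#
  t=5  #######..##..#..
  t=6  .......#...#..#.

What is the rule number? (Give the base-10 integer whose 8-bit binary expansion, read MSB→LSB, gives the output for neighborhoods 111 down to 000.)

49

  [7] ### => .  t=1,i=3
  [6] ##. => .  t=0,i=1
  [5] #.# => #  t=0,i=15
  [4] #.. => #  t=0,i=2
  [3] .## => .  t=0,i=0
  [2] .#. => .  t=0,i=10
  [1] ..# => .  t=0,i=9
  [0] ... => #  t=0,i=3
  bits 00110001 = 49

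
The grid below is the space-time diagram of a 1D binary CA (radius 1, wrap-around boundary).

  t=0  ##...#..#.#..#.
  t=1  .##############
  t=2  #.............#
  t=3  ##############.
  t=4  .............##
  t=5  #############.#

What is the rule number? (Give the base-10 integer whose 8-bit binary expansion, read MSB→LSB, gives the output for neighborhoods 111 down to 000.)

  ### -> .   bit 7 = 0  t=1,i=2
  ##. -> #   bit 6 = 1  t=0,i=1
  #.# -> #   bit 5 = 1  t=0,i=9
  #.. -> #   bit 4 = 1  t=0,i=2
  .## -> .   bit 3 = 0  t=0,i=0
  .#. -> #   bit 2 = 1  t=0,i=5
  ..# -> #   bit 1 = 1  t=0,i=4
  ... -> #   bit 0 = 1  t=0,i=3
  bits 01110111 = 119

119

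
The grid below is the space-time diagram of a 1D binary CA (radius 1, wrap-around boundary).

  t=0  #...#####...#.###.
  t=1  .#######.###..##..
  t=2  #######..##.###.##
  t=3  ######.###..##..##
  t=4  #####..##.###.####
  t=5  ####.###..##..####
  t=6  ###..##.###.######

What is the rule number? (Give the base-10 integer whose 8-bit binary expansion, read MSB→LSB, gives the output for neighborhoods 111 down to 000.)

  ###|#  b7=1 t=0,i=5
  ##.|.  b6=0 t=0,i=8
  #.#|.  b5=0 t=0,i=13
  #..|#  b4=1 t=0,i=1
  .##|#  b3=1 t=0,i=4
  .#.|.  b2=0 t=0,i=0
  ..#|#  b1=1 t=0,i=3
  ...|#  b0=1 t=0,i=2
  bits 10011011 = 155

155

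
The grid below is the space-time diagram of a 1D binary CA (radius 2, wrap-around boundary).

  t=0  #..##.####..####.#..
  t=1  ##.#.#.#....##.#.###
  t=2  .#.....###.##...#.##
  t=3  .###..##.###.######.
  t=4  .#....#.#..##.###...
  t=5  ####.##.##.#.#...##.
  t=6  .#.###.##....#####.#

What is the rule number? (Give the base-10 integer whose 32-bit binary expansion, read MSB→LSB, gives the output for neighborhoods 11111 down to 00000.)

  #####|#  b31=1 t=1,i=19
  ####.|.  b30=0 t=0,i=8
  ###.#|#  b29=1 t=0,i=15
  ###..|.  b28=0 t=0,i=9
  ##.##|#  b27=1 t=0,i=5
  ##.#.|.  b26=0 t=0,i=16
  ##..#|.  b25=0 t=0,i=10
  ##...|#  b24=1 t=2,i=13
  #.###|.  b23=0 t=0,i=6
  #.##.|#  b22=1 t=2,i=11
  #.#.#|.  b21=0 t=1,i=3
  #.#..|#  b20=1 t=0,i=17
  #..##|.  b19=0 t=0,i=2
  #..#.|#  b18=1 t=0,i=19
  #...#|#  b17=1 t=2,i=14
  #....|#  b16=1 t=1,i=9
  .####|#  b15=1 t=0,i=7
  .###.|.  b14=0 t=2,i=8
  .##.#|.  b13=0 t=0,i=4
  .##..|.  b12=0 t=2,i=12
  .#.##|#  b11=1 t=1,i=16
  .#.#.|.  b10=0 t=1,i=4
  .#..#|#  b9=1 t=0,i=1
  .#...|#  b8=1 t=1,i=8
  ..###|#  b7=1 t=0,i=12
  ..##.|#  b6=1 t=0,i=3
  ..#.#|#  b5=1 t=2,i=16
  ..#..|#  b4=1 t=0,i=0
  ...##|#  b3=1 t=1,i=11
  ...#.|#  b2=1 t=2,i=15
  ....#|.  b1=0 t=1,i=10
  .....|.  b0=0 t=2,i=4
  bits 10101001010101111000101111111100 = 2841086972

2841086972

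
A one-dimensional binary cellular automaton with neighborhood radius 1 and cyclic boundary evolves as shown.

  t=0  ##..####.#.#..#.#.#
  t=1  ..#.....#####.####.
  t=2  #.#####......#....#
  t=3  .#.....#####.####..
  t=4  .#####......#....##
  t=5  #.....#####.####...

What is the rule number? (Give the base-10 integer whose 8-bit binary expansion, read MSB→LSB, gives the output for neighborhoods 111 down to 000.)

  [7] ### => .  t=0,i=0
  [6] ##. => .  t=0,i=1
  [5] #.# => #  t=0,i=8
  [4] #.. => #  t=0,i=2
  [3] .## => .  t=0,i=4
  [2] .#. => #  t=0,i=9
  [1] ..# => .  t=0,i=3
  [0] ... => #  t=1,i=0
  bits 00110101 = 53

53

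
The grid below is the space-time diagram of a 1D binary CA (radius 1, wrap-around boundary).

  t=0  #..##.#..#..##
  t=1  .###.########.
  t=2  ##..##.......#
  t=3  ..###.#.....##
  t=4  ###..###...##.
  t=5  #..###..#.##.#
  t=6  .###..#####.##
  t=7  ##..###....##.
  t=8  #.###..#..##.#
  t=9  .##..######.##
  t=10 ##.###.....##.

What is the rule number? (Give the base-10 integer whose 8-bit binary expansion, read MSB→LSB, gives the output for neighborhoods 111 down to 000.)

62

  nb ###: next=.  (t=0,i=13, bit7=0)
  nb ##.: next=.  (t=0,i=0, bit6=0)
  nb #.#: next=#  (t=0,i=5, bit5=1)
  nb #..: next=#  (t=0,i=1, bit4=1)
  nb .##: next=#  (t=0,i=3, bit3=1)
  nb .#.: next=#  (t=0,i=6, bit2=1)
  nb ..#: next=#  (t=0,i=2, bit1=1)
  nb ...: next=.  (t=2,i=7, bit0=0)
  bits 00111110 = 62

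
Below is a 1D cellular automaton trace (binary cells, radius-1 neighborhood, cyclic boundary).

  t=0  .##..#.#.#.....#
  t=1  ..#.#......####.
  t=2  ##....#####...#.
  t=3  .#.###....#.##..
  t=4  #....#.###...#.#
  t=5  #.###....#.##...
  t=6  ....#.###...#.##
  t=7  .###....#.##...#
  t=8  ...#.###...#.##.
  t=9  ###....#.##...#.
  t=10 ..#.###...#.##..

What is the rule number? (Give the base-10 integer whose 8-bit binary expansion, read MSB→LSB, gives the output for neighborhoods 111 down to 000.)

67

  ###|.  b7=0 t=1,i=12
  ##.|#  b6=1 t=0,i=2
  #.#|.  b5=0 t=0,i=0
  #..|.  b4=0 t=0,i=3
  .##|.  b3=0 t=0,i=1
  .#.|.  b2=0 t=0,i=5
  ..#|#  b1=1 t=0,i=4
  ...|#  b0=1 t=0,i=11
  bits 01000011 = 67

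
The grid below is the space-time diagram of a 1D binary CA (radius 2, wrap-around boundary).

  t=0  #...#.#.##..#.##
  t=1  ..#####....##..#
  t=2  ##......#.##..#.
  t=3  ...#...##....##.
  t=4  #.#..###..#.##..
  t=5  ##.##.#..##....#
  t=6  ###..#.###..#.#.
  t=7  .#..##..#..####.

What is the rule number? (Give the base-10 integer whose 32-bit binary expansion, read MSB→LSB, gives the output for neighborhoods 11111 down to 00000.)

741295724

  [31] ##### => .  t=1,i=4
  [30] ####. => .  t=1,i=5
  [29] ###.# => #  t=5,i=1
  [28] ###.. => .  t=0,i=0
  [27] ##.## => #  t=5,i=2
  [26] ##.#. => #  t=5,i=5
  [25] ##..# => .  t=0,i=10
  [24] ##... => .  t=0,i=1
  [23] #.### => .  t=0,i=14
  [22] #.##. => .  t=0,i=8
  [21] #.#.# => #  t=0,i=6
  [20] #.#.. => .  t=4,i=2
  [19] #..## => #  t=1,i=1
  [18] #..#. => #  t=0,i=11
  [17] #...# => #  t=0,i=2
  [16] #.... => #  t=1,i=8
  [15] .#### => .  t=1,i=3
  [14] .###. => #  t=0,i=15
  [13] .##.# => .  t=5,i=4
  [12] .##.. => .  t=0,i=9
  [11] .#.## => .  t=0,i=7
  [10] .#.#. => #  t=0,i=5
  [9] .#..# => #  t=1,i=0
  [8] .#... => .  t=3,i=4
  [7] ..### => .  t=1,i=2
  [6] ..##. => #  t=1,i=11
  [5] ..#.# => #  t=0,i=4
  [4] ..#.. => .  t=1,i=15
  [3] ...## => #  t=1,i=10
  [2] ...#. => #  t=0,i=3
  [1] ....# => .  t=1,i=9
  [0] ..... => .  t=2,i=4
  bits 00101100001011110100011001101100 = 741295724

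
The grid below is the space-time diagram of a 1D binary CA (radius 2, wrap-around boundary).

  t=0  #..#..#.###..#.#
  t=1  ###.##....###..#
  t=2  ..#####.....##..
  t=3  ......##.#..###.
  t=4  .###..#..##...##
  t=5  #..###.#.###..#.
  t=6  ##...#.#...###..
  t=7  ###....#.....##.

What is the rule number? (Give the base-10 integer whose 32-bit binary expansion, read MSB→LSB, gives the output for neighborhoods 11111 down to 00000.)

997462593

  [31] ##### => .  t=2,i=4
  [30] ####. => .  t=1,i=1
  [29] ###.# => #  t=1,i=2
  [28] ###.. => #  t=0,i=10
  [27] ##.## => #  t=1,i=3
  [26] ##.#. => .  t=3,i=8
  [25] ##..# => #  t=0,i=1
  [24] ##... => #  t=1,i=6
  [23] #.### => .  t=0,i=8
  [22] #.##. => #  t=0,i=15
  [21] #.#.# => #  t=5,i=7
  [20] #.#.. => #  t=3,i=9
  [19] #..## => .  t=1,i=14
  [18] #..#. => #  t=0,i=2
  [17] #...# => .  t=4,i=12
  [16] #.... => .  t=1,i=7
  [15] .#### => .  t=1,i=0
  [14] .###. => .  t=0,i=9
  [13] .##.# => .  t=3,i=7
  [12] .##.. => #  t=0,i=0
  [11] .#.## => .  t=0,i=7
  [10] .#.#. => .  t=5,i=15
  [9] .#..# => #  t=0,i=4
  [8] .#... => .  t=6,i=8
  [7] ..### => .  t=1,i=10
  [6] ..##. => #  t=2,i=12
  [5] ..#.# => .  t=0,i=6
  [4] ..#.. => .  t=0,i=3
  [3] ...## => .  t=1,i=9
  [2] ...#. => .  t=6,i=4
  [1] ....# => .  t=1,i=8
  [0] ..... => #  t=2,i=9
  bits 00111011011101000001001001000001 = 997462593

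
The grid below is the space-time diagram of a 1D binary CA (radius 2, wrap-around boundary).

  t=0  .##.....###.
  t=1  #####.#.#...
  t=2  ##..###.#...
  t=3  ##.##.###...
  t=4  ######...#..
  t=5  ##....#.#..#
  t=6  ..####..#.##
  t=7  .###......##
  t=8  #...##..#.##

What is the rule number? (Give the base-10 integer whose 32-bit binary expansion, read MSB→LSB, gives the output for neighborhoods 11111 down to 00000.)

762949830

  ##### -> .   bit 31 = 0  t=1,i=2
  ####. -> .   bit 30 = 0  t=1,i=3
  ###.# -> #   bit 29 = 1  t=1,i=4
  ###.. -> .   bit 28 = 0  t=0,i=10
  ##.## -> #   bit 27 = 1  t=3,i=2
  ##.#. -> #   bit 26 = 1  t=1,i=5
  ##..# -> .   bit 25 = 0  t=0,i=11
  ##... -> #   bit 24 = 1  t=0,i=3
  #.### -> .   bit 23 = 0  t=3,i=6
  #.##. -> #   bit 22 = 1  t=3,i=3
  #.#.# -> #   bit 21 = 1  t=1,i=6
  #.#.. -> #   bit 20 = 1  t=1,i=8
  #..## -> #   bit 19 = 1  t=0,i=0
  #..#. -> .   bit 18 = 0  t=6,i=7
  #...# -> .   bit 17 = 0  t=1,i=10
  #.... -> #   bit 16 = 1  t=0,i=4
  .#### -> #   bit 15 = 1  t=1,i=1
  .###. -> .   bit 14 = 0  t=0,i=9
  .##.# -> #   bit 13 = 1  t=3,i=1
  .##.. -> #   bit 12 = 1  t=0,i=2
  .#.## -> .   bit 11 = 0  t=6,i=9
  .#.#. -> .   bit 10 = 0  t=1,i=7
  .#..# -> .   bit 9 = 0  t=4,i=10
  .#... -> .   bit 8 = 0  t=1,i=9
  ..### -> #   bit 7 = 1  t=0,i=8
  ..##. -> #   bit 6 = 1  t=0,i=1
  ..#.# -> .   bit 5 = 0  t=5,i=6
  ..#.. -> .   bit 4 = 0  t=4,i=9
  ...## -> .   bit 3 = 0  t=0,i=7
  ...#. -> #   bit 2 = 1  t=4,i=8
  ....# -> #   bit 1 = 1  t=0,i=6
  ..... -> .   bit 0 = 0  t=0,i=5
  bits 00101101011110011011000011000110 = 762949830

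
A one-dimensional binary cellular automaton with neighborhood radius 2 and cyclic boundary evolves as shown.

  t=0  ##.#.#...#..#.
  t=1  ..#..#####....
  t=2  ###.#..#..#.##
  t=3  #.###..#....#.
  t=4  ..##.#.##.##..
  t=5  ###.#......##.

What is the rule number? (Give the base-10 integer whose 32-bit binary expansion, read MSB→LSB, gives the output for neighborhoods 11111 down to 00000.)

  #####|#  b31=1 t=1,i=7
  ####.|.  b30=0 t=1,i=8
  ###.#|#  b29=1 t=2,i=2
  ###..|.  b28=0 t=1,i=9
  ##.##|.  b27=0 t=4,i=9
  ##.#.|#  b26=1 t=0,i=2
  ##..#|#  b25=1 t=3,i=5
  ##...|#  b24=1 t=1,i=10
  #.###|#  b23=1 t=2,i=12
  #.##.|.  b22=0 t=0,i=0
  #.#.#|.  b21=0 t=0,i=3
  #.#..|#  b20=1 t=0,i=5
  #..##|#  b19=1 t=1,i=4
  #..#.|.  b18=0 t=0,i=11
  #...#|#  b17=1 t=0,i=7
  #....|.  b16=0 t=1,i=11
  .####|.  b15=0 t=1,i=6
  .###.|#  b14=1 t=3,i=3
  .##.#|.  b13=0 t=0,i=1
  .##..|#  b12=1 t=4,i=11
  .#.##|.  b11=0 t=0,i=13
  .#.#.|.  b10=0 t=0,i=4
  .#..#|.  b9=0 t=0,i=10
  .#...|#  b8=1 t=0,i=6
  ..###|.  b7=0 t=1,i=5
  ..##.|#  b6=1 t=4,i=2
  ..#.#|.  b5=0 t=0,i=12
  ..#..|#  b4=1 t=0,i=9
  ...##|#  b3=1 t=4,i=1
  ...#.|#  b2=1 t=0,i=8
  ....#|#  b1=1 t=1,i=0
  .....|#  b0=1 t=1,i=12
  bits 10100111100110100101000101011111 = 2811908447

2811908447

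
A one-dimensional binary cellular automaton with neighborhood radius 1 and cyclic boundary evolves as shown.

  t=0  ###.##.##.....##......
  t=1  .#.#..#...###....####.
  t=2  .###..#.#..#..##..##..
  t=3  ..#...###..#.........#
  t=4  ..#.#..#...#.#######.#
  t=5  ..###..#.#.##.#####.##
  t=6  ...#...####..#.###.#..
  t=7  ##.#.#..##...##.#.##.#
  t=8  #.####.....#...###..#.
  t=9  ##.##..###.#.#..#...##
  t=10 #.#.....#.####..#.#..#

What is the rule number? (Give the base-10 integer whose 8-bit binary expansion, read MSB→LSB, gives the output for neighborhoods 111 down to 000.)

165

  [7] ### => #  t=0,i=1
  [6] ##. => .  t=0,i=2
  [5] #.# => #  t=0,i=3
  [4] #.. => .  t=0,i=9
  [3] .## => .  t=0,i=0
  [2] .#. => #  t=1,i=1
  [1] ..# => .  t=0,i=13
  [0] ... => #  t=0,i=10
  bits 10100101 = 165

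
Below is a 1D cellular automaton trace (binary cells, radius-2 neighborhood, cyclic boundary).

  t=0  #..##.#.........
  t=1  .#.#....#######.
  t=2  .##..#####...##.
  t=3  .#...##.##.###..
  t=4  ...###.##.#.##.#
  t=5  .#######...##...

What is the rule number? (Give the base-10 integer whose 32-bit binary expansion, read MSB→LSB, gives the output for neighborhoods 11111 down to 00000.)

  ##### -> .   bit 31 = 0  t=1,i=10
  ####. -> #   bit 30 = 1  t=1,i=13
  ###.# -> #   bit 29 = 1  t=4,i=5
  ###.. -> #   bit 28 = 1  t=1,i=14
  ##.## -> #   bit 27 = 1  t=3,i=7
  ##.#. -> .   bit 26 = 0  t=0,i=5
  ##..# -> .   bit 25 = 0  t=1,i=15
  ##... -> .   bit 24 = 0  t=2,i=10
  #.### -> .   bit 23 = 0  t=3,i=11
  #.##. -> #   bit 22 = 1  t=3,i=8
  #.#.# -> .   bit 21 = 0  t=4,i=10
  #.#.. -> .   bit 20 = 0  t=0,i=6
  #..## -> .   bit 19 = 0  t=0,i=2
  #..#. -> .   bit 18 = 0  t=1,i=0
  #...# -> #   bit 17 = 1  t=2,i=11
  #.... -> #   bit 16 = 1  t=0,i=8
  .#### -> #   bit 15 = 1  t=1,i=9
  .###. -> #   bit 14 = 1  t=3,i=12
  .##.# -> .   bit 13 = 0  t=0,i=4
  .##.. -> .   bit 12 = 0  t=2,i=2
  .#.## -> #   bit 11 = 1  t=4,i=11
  .#.#. -> #   bit 10 = 1  t=1,i=2
  .#..# -> #   bit 9 = 1  t=0,i=1
  .#... -> .   bit 8 = 0  t=0,i=7
  ..### -> #   bit 7 = 1  t=1,i=8
  ..##. -> #   bit 6 = 1  t=0,i=3
  ..#.# -> #   bit 5 = 1  t=1,i=1
  ..#.. -> .   bit 4 = 0  t=0,i=0
  ...## -> #   bit 3 = 1  t=1,i=7
  ...#. -> .   bit 2 = 0  t=0,i=15
  ....# -> #   bit 1 = 1  t=0,i=14
  ..... -> #   bit 0 = 1  t=0,i=9
  bits 01111000010000111100111011101011 = 2017709803

2017709803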